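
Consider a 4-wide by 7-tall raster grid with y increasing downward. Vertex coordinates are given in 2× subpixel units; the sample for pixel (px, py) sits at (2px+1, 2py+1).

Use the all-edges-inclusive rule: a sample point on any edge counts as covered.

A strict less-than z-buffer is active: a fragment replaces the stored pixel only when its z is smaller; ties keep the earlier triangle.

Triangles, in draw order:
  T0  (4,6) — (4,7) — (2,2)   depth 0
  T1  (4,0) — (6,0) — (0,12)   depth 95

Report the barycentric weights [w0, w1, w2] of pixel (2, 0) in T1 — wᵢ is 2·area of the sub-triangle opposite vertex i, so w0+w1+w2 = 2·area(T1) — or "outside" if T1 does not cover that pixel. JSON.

T0:
  2·area = 2
  edge (4, 6)→(4, 7): d=(0,1) inclusive
  edge (4, 7)→(2, 2): d=(-2,-5) inclusive
  edge (2, 2)→(4, 6): d=(2,4) inclusive
  covered (0 px):
    · · · ·
    · · · ·
    · · · ·
    · · · ·
    · · · ·
    · · · ·
    · · · ·
T1:
  2·area = 24
  edge (4, 0)→(6, 0): d=(2,0) inclusive
  edge (6, 0)→(0, 12): d=(-6,12) inclusive
  edge (0, 12)→(4, 0): d=(4,-12) inclusive
    (2,0)@(5, 1): e=[2,6,16] → █
    (3,0)@(7, 1): e=[2,-18,40] → ·
    (1,1)@(3, 3): e=[6,18,0] → █  [on edge]
    (2,1)@(5, 3): e=[6,-6,24] → ·
    (1,2)@(3, 5): e=[10,6,8] → █
    (2,2)@(5, 5): e=[10,-18,32] → ·
    (1,3)@(3, 7): e=[14,-6,16] → ·
    (0,4)@(1, 9): e=[18,6,0] → █  [on edge]
    (1,4)@(3, 9): e=[18,-18,24] → ·
    (0,5)@(1, 11): e=[22,-6,8] → ·
  covered (4 px):
    · · █ ·
    · █ · ·
    · █ · ·
    · · · ·
    █ · · ·
    · · · ·
    · · · ·

Answer: [6,16,2]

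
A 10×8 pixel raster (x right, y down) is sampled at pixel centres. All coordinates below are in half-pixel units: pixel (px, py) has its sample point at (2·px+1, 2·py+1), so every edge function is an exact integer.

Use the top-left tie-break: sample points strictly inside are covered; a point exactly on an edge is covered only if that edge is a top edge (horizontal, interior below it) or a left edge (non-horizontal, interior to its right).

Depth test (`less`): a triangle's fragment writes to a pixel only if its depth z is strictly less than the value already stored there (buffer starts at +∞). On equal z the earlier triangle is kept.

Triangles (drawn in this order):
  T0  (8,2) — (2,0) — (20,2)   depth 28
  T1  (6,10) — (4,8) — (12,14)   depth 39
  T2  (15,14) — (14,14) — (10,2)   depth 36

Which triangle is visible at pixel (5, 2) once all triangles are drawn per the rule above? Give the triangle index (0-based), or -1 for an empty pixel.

T0:
  2·area = 24
  edge (8, 2)→(2, 0): d=(-6,-2) top-left  bias=+0
  edge (2, 0)→(20, 2): d=(18,2) right/bottom  bias=-1
  edge (20, 2)→(8, 2): d=(-12,0) right/bottom  bias=-1
    (2,0)@(5, 1): e=[0,12,12] → X  [on edge]
    (3,0)@(7, 1): e=[4,8,12] → X
    (4,0)@(9, 1): e=[8,4,12] → X
    (5,0)@(11, 1): e=[12,0,12] → .  [on edge]
    (2,1)@(5, 3): e=[-12,48,-12] → .
    (3,1)@(7, 3): e=[-8,44,-12] → .
    (4,1)@(9, 3): e=[-4,40,-12] → .
    (5,1)@(11, 3): e=[0,36,-12] → .  [on edge]
    (8,2)@(17, 5): e=[0,60,-36] → .  [on edge]
  covered (3 px):
    . . X X X . . . . .
    . . . . . . . . . .
    . . . . . . . . . .
    . . . . . . . . . .
    . . . . . . . . . .
    . . . . . . . . . .
    . . . . . . . . . .
    . . . . . . . . . .
T1:
  2·area = 4
  edge (6, 10)→(4, 8): d=(-2,-2) top-left  bias=+0
  edge (4, 8)→(12, 14): d=(8,6) right/bottom  bias=-1
  edge (12, 14)→(6, 10): d=(-6,-4) top-left  bias=+0
    (0,2)@(1, 5): e=[0,-6,10] → .  [on edge]
    (1,3)@(3, 7): e=[0,-2,6] → .  [on edge]
    (2,4)@(5, 9): e=[0,2,2] → X  [on edge]
    (3,4)@(7, 9): e=[4,-10,10] → .
    (2,5)@(5, 11): e=[-4,18,-10] → .
    (3,5)@(7, 11): e=[0,6,-2] → .  [on edge]
    (4,6)@(9, 13): e=[0,10,-6] → .  [on edge]
    (5,7)@(11, 15): e=[0,14,-10] → .  [on edge]
  covered (1 px):
    . . . . . . . . . .
    . . . . . . . . . .
    . . . . . . . . . .
    . . . . . . . . . .
    . . X . . . . . . .
    . . . . . . . . . .
    . . . . . . . . . .
    . . . . . . . . . .
T2:
  2·area = 12
  edge (15, 14)→(14, 14): d=(-1,0) right/bottom  bias=-1
  edge (14, 14)→(10, 2): d=(-4,-12) top-left  bias=+0
  edge (10, 2)→(15, 14): d=(5,12) right/bottom  bias=-1
    (5,2)@(11, 5): e=[9,0,3] → X  [on edge]
    (6,2)@(13, 5): e=[9,24,-21] → .
    (5,3)@(11, 7): e=[7,-8,13] → .
    (6,5)@(13, 11): e=[3,0,9] → X  [on edge]
    (7,5)@(15, 11): e=[3,24,-15] → .
    (6,6)@(13, 13): e=[1,-8,19] → .
  covered (2 px):
    . . . . . . . . . .
    . . . . . . . . . .
    . . . . . X . . . .
    . . . . . . . . . .
    . . . . . . . . . .
    . . . . . . X . . .
    . . . . . . . . . .
    . . . . . . . . . .

Z-buffer (winner per pixel, '.' = empty):
  . . 0 0 0 . . . . .
  . . . . . . . . . .
  . . . . . 2 . . . .
  . . . . . . . . . .
  . . 1 . . . . . . .
  . . . . . . 2 . . .
  . . . . . . . . . .
  . . . . . . . . . .

Final: 2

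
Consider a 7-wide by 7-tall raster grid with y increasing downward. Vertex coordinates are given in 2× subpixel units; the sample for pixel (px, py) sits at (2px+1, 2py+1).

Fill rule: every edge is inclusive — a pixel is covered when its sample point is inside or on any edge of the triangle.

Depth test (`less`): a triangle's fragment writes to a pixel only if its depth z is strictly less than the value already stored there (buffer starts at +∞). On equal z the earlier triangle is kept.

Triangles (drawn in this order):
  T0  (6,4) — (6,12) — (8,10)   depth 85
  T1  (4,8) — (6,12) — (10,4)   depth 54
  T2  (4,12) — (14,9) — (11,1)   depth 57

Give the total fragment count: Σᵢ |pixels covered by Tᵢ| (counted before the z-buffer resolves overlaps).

T0:
  2·area = 16  (B↔C swapped to make it positive)
  edge (6, 4)→(8, 10): d=(2,6) inclusive
  edge (8, 10)→(6, 12): d=(-2,2) inclusive
  edge (6, 12)→(6, 4): d=(0,-8) inclusive
    (2,0)@(5, 1): e=[0,24,-8] → ·  [on edge]
    (6,2)@(13, 5): e=[-40,0,56] → ·  [on edge]
    (3,3)@(7, 7): e=[0,8,8] → #  [on edge]
    (4,3)@(9, 7): e=[-12,4,24] → ·
    (5,3)@(11, 7): e=[-24,0,40] → ·  [on edge]
    (3,4)@(7, 9): e=[4,4,8] → #
    (4,4)@(9, 9): e=[-8,0,24] → ·  [on edge]
    (3,5)@(7, 11): e=[8,0,8] → #  [on edge]
    (4,5)@(9, 11): e=[-4,-4,24] → ·
    (2,6)@(5, 13): e=[24,0,-8] → ·  [on edge]
    (3,6)@(7, 13): e=[12,-4,8] → ·
    (4,6)@(9, 13): e=[0,-8,24] → ·  [on edge]
  covered (3 px):
    · · · · · · ·
    · · · · · · ·
    · · · · · · ·
    · · · # · · ·
    · · · # · · ·
    · · · # · · ·
    · · · · · · ·
T1:
  2·area = 32  (B↔C swapped to make it positive)
  edge (4, 8)→(10, 4): d=(6,-4) inclusive
  edge (10, 4)→(6, 12): d=(-4,8) inclusive
  edge (6, 12)→(4, 8): d=(-2,-4) inclusive
    (4,2)@(9, 5): e=[2,4,26] → #
    (5,2)@(11, 5): e=[10,-12,34] → ·
    (3,3)@(7, 7): e=[6,12,14] → #
    (4,3)@(9, 7): e=[14,-4,22] → ·
    (2,4)@(5, 9): e=[10,20,2] → #
    (4,4)@(9, 9): e=[26,-12,18] → ·
    (2,5)@(5, 11): e=[22,12,-2] → ·
    (3,5)@(7, 11): e=[30,-4,6] → ·
  covered (4 px):
    · · · · · · ·
    · · · · · · ·
    · · · · # · ·
    · · · # · · ·
    · · # # · · ·
    · · · · · · ·
    · · · · · · ·
T2:
  2·area = 89  (B↔C swapped to make it positive)
  edge (4, 12)→(11, 1): d=(7,-11) inclusive
  edge (11, 1)→(14, 9): d=(3,8) inclusive
  edge (14, 9)→(4, 12): d=(-10,3) inclusive
    (5,0)@(11, 1): e=[0,0,89] → #  [on edge]
    (6,0)@(13, 1): e=[22,-16,83] → ·
    (5,1)@(11, 3): e=[14,6,69] → #
    (6,1)@(13, 3): e=[36,-10,63] → ·
    (4,2)@(9, 5): e=[6,28,55] → #
    (6,2)@(13, 5): e=[50,-4,43] → ·
    (4,3)@(9, 7): e=[20,34,35] → #
    (6,3)@(13, 7): e=[64,2,23] → #
    (3,4)@(7, 9): e=[12,56,21] → #
    (2,5)@(5, 11): e=[4,78,7] → #
    (4,5)@(9, 11): e=[48,46,-5] → ·
    (5,5)@(11, 11): e=[70,30,-11] → ·
  covered (13 px):
    · · · · · # ·
    · · · · · # ·
    · · · · # # ·
    · · · · # # #
    · · · # # # #
    · · # # · · ·
    · · · · · · ·

Final: 20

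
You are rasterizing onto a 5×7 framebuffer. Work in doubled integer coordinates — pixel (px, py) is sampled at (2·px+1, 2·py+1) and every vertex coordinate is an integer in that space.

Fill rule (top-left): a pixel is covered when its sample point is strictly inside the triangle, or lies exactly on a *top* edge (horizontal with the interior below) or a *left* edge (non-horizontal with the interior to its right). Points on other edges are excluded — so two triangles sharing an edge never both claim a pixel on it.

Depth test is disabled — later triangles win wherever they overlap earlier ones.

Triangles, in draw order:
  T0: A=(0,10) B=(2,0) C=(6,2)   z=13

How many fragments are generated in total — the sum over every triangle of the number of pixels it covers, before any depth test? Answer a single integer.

T0:
  2·area = 44
  edge (0, 10)→(2, 0): d=(2,-10) top-left  bias=+0
  edge (2, 0)→(6, 2): d=(4,2) right/bottom  bias=-1
  edge (6, 2)→(0, 10): d=(-6,8) right/bottom  bias=-1
    (1,0)@(3, 1): e=[12,2,30] → █
    (2,0)@(5, 1): e=[32,-2,14] → ·
    (1,1)@(3, 3): e=[16,10,18] → █
    (2,1)@(5, 3): e=[36,6,2] → █
    (3,1)@(7, 3): e=[56,2,-14] → ·
    (0,2)@(1, 5): e=[0,22,22] → █  [on edge]
    (2,2)@(5, 5): e=[40,14,-10] → ·
    (0,3)@(1, 7): e=[4,30,10] → █
    (1,3)@(3, 7): e=[24,26,-6] → ·
    (0,4)@(1, 9): e=[8,38,-2] → ·
  covered (6 px):
    · █ · · ·
    · █ █ · ·
    █ █ · · ·
    █ · · · ·
    · · · · ·
    · · · · ·
    · · · · ·

Final: 6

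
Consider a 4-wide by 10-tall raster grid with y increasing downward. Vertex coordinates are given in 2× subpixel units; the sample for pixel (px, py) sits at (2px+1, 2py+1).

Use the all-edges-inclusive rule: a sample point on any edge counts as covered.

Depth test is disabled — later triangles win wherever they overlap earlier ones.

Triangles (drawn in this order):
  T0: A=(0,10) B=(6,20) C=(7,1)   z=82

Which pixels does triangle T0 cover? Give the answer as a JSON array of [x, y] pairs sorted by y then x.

T0:
  2·area = 124  (B↔C swapped to make it positive)
  edge (0, 10)→(7, 1): d=(7,-9) inclusive
  edge (7, 1)→(6, 20): d=(-1,19) inclusive
  edge (6, 20)→(0, 10): d=(-6,-10) inclusive
    (3,0)@(7, 1): e=[0,0,124] → X  [on edge]
    (3,1)@(7, 3): e=[14,-2,112] → .
    (2,2)@(5, 5): e=[10,34,80] → X
    (3,2)@(7, 5): e=[28,-4,100] → .
    (1,3)@(3, 7): e=[6,70,48] → X
    (3,3)@(7, 7): e=[42,-6,88] → .
    (0,4)@(1, 9): e=[2,106,16] → X
    (3,4)@(7, 9): e=[56,-8,76] → .
    (0,5)@(1, 11): e=[16,104,4] → X
    (3,5)@(7, 11): e=[70,-10,64] → .
    (0,6)@(1, 13): e=[30,102,-8] → .
    (1,6)@(3, 13): e=[48,64,12] → X
    (1,7)@(3, 15): e=[62,62,0] → X  [on edge]
  covered (15 px):
    . . . X
    . . . .
    . . X .
    . X X .
    X X X .
    X X X .
    . X X .
    . X X .
    . . X .
    . . . .

Final: [[3,0],[2,2],[1,3],[2,3],[0,4],[1,4],[2,4],[0,5],[1,5],[2,5],[1,6],[2,6],[1,7],[2,7],[2,8]]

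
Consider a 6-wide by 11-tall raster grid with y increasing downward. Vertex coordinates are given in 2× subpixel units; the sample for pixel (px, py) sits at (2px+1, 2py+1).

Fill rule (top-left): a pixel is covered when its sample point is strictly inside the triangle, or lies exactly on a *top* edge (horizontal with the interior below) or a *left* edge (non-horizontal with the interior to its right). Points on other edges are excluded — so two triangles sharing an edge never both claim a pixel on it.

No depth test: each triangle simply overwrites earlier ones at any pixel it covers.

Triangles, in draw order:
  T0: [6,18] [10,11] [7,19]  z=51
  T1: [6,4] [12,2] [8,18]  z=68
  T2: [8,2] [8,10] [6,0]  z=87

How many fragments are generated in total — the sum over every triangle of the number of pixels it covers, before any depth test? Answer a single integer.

T0:
  2·area = 11
  edge (6, 18)→(10, 11): d=(4,-7) top-left  bias=+0
  edge (10, 11)→(7, 19): d=(-3,8) right/bottom  bias=-1
  edge (7, 19)→(6, 18): d=(-1,-1) top-left  bias=+0
    (0,6)@(1, 13): e=[-55,66,0] → ·  [on edge]
    (4,6)@(9, 13): e=[1,2,8] → #
    (5,6)@(11, 13): e=[15,-14,10] → ·
    (1,7)@(3, 15): e=[-33,44,0] → ·  [on edge]
    (4,7)@(9, 15): e=[9,-4,6] → ·
    (2,8)@(5, 17): e=[-11,22,0] → ·  [on edge]
    (3,8)@(7, 17): e=[3,6,2] → #
    (4,8)@(9, 17): e=[17,-10,4] → ·
    (3,9)@(7, 19): e=[11,0,0] → ·  [on edge]
    (4,10)@(9, 21): e=[33,-22,0] → ·  [on edge]
  covered (2 px):
    · · · · · ·
    · · · · · ·
    · · · · · ·
    · · · · · ·
    · · · · · ·
    · · · · · ·
    · · · · # ·
    · · · · · ·
    · · · # · ·
    · · · · · ·
    · · · · · ·
T1:
  2·area = 88
  edge (6, 4)→(12, 2): d=(6,-2) top-left  bias=+0
  edge (12, 2)→(8, 18): d=(-4,16) right/bottom  bias=-1
  edge (8, 18)→(6, 4): d=(-2,-14) top-left  bias=+0
    (4,1)@(9, 3): e=[0,44,44] → #  [on edge]
    (5,1)@(11, 3): e=[4,12,72] → #
    (1,2)@(3, 5): e=[0,132,-44] → ·  [on edge]
    (3,2)@(7, 5): e=[8,68,12] → #
    (3,3)@(7, 7): e=[20,60,8] → #
    (5,3)@(11, 7): e=[28,-4,64] → ·
    (3,4)@(7, 9): e=[32,52,4] → #
    (5,4)@(11, 9): e=[40,-12,60] → ·
    (3,5)@(7, 11): e=[44,44,0] → #  [on edge]
    (5,5)@(11, 11): e=[52,-20,56] → ·
    (3,6)@(7, 13): e=[56,36,-4] → ·
    (4,6)@(9, 13): e=[60,4,24] → #
  covered (12 px):
    · · · · · ·
    · · · · # #
    · · · # # #
    · · · # # ·
    · · · # # ·
    · · · # # ·
    · · · · # ·
    · · · · · ·
    · · · · · ·
    · · · · · ·
    · · · · · ·
T2:
  2·area = 16
  edge (8, 2)→(8, 10): d=(0,8) right/bottom  bias=-1
  edge (8, 10)→(6, 0): d=(-2,-10) top-left  bias=+0
  edge (6, 0)→(8, 2): d=(2,2) right/bottom  bias=-1
    (3,0)@(7, 1): e=[8,8,0] → ·  [on edge]
    (3,1)@(7, 3): e=[8,4,4] → #
    (4,1)@(9, 3): e=[-8,24,0] → ·  [on edge]
    (3,2)@(7, 5): e=[8,0,8] → #  [on edge]
    (4,2)@(9, 5): e=[-8,20,4] → ·
    (5,2)@(11, 5): e=[-24,40,0] → ·  [on edge]
    (3,3)@(7, 7): e=[8,-4,12] → ·
    (4,7)@(9, 15): e=[-8,0,24] → ·  [on edge]
  covered (2 px):
    · · · · · ·
    · · · # · ·
    · · · # · ·
    · · · · · ·
    · · · · · ·
    · · · · · ·
    · · · · · ·
    · · · · · ·
    · · · · · ·
    · · · · · ·
    · · · · · ·

Final: 16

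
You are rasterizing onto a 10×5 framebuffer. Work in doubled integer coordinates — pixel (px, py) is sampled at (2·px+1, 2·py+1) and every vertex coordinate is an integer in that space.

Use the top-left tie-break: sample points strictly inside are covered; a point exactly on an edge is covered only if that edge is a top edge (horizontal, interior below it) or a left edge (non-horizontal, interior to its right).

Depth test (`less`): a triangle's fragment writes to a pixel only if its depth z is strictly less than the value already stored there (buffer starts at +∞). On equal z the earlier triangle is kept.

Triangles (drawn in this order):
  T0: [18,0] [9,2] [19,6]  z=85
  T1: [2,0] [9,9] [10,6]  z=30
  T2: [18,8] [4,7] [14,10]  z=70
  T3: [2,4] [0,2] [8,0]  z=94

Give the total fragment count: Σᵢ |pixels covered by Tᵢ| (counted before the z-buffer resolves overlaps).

T0:
  2·area = 56  (B↔C swapped to make it positive)
  edge (18, 0)→(19, 6): d=(1,6) right/bottom  bias=-1
  edge (19, 6)→(9, 2): d=(-10,-4) top-left  bias=+0
  edge (9, 2)→(18, 0): d=(9,-2) top-left  bias=+0
    (7,0)@(15, 1): e=[19,34,3] → X
    (8,0)@(17, 1): e=[7,42,7] → X
    (9,0)@(19, 1): e=[-5,50,11] → .
    (6,1)@(13, 3): e=[33,6,17] → X
    (9,1)@(19, 3): e=[-3,30,29] → .
    (6,2)@(13, 5): e=[35,-14,35] → .
    (7,2)@(15, 5): e=[23,-6,39] → .
    (8,2)@(17, 5): e=[11,2,43] → X
    (9,2)@(19, 5): e=[-1,10,47] → .
    (8,3)@(17, 7): e=[13,-18,61] → .
  covered (6 px):
    . . . . . . . X X .
    . . . . . . X X X .
    . . . . . . . . X .
    . . . . . . . . . .
    . . . . . . . . . .
T1:
  2·area = 30  (B↔C swapped to make it positive)
  edge (2, 0)→(10, 6): d=(8,6) right/bottom  bias=-1
  edge (10, 6)→(9, 9): d=(-1,3) right/bottom  bias=-1
  edge (9, 9)→(2, 0): d=(-7,-9) top-left  bias=+0
    (1,0)@(3, 1): e=[2,26,2] → X
    (2,0)@(5, 1): e=[-10,20,20] → .
    (1,1)@(3, 3): e=[18,24,-12] → .
    (2,1)@(5, 3): e=[6,18,6] → X
    (3,1)@(7, 3): e=[-6,12,24] → .
    (5,1)@(11, 3): e=[-30,0,60] → .  [on edge]
    (2,2)@(5, 5): e=[22,16,-8] → .
    (3,2)@(7, 5): e=[10,10,10] → X
    (4,2)@(9, 5): e=[-2,4,28] → .
    (3,3)@(7, 7): e=[26,8,-4] → .
    (4,3)@(9, 7): e=[14,2,14] → X
    (5,3)@(11, 7): e=[2,-4,32] → .
    (4,4)@(9, 9): e=[30,0,0] → .  [on edge]
  covered (4 px):
    . X . . . . . . . .
    . . X . . . . . . .
    . . . X . . . . . .
    . . . . X . . . . .
    . . . . . . . . . .
T2:
  2·area = 32  (B↔C swapped to make it positive)
  edge (18, 8)→(14, 10): d=(-4,2) right/bottom  bias=-1
  edge (14, 10)→(4, 7): d=(-10,-3) top-left  bias=+0
  edge (4, 7)→(18, 8): d=(14,1) right/bottom  bias=-1
    (5,4)@(11, 9): e=[10,1,21] → X
    (6,4)@(13, 9): e=[6,7,19] → X
    (7,4)@(15, 9): e=[2,13,17] → X
    (8,4)@(17, 9): e=[-2,19,15] → .
  covered (3 px):
    . . . . . . . . . .
    . . . . . . . . . .
    . . . . . . . . . .
    . . . . . . . . . .
    . . . . . X X X . .
T3:
  2·area = 20
  edge (2, 4)→(0, 2): d=(-2,-2) top-left  bias=+0
  edge (0, 2)→(8, 0): d=(8,-2) top-left  bias=+0
  edge (8, 0)→(2, 4): d=(-6,4) right/bottom  bias=-1
    (2,0)@(5, 1): e=[12,2,6] → X
    (3,0)@(7, 1): e=[16,6,-2] → .
    (0,1)@(1, 3): e=[0,10,10] → X  [on edge]
    (1,1)@(3, 3): e=[4,14,2] → X
    (2,1)@(5, 3): e=[8,18,-6] → .
    (0,2)@(1, 5): e=[-4,26,-2] → .
    (1,2)@(3, 5): e=[0,30,-10] → .  [on edge]
    (2,3)@(5, 7): e=[0,50,-30] → .  [on edge]
    (3,4)@(7, 9): e=[0,70,-50] → .  [on edge]
  covered (3 px):
    . . X . . . . . . .
    X X . . . . . . . .
    . . . . . . . . . .
    . . . . . . . . . .
    . . . . . . . . . .

Answer: 16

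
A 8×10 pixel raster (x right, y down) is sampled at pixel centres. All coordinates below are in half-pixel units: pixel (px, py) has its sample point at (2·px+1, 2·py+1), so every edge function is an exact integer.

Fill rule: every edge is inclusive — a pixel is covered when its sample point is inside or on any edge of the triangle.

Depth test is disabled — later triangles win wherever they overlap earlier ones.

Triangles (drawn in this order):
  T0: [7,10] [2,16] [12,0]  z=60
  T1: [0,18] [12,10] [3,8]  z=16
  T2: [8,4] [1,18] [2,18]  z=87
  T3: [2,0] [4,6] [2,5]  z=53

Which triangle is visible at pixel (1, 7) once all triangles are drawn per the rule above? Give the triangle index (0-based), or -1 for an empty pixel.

T0:
  2·area = 20
  edge (7, 10)→(2, 16): d=(-5,6) inclusive
  edge (2, 16)→(12, 0): d=(10,-16) inclusive
  edge (12, 0)→(7, 10): d=(-5,10) inclusive
    (4,2)@(9, 5): e=[13,2,5] → X
    (5,2)@(11, 5): e=[1,34,-15] → .
    (4,3)@(9, 7): e=[3,22,-5] → .
    (3,4)@(7, 9): e=[5,10,5] → X
    (4,4)@(9, 9): e=[-7,42,-15] → .
    (3,5)@(7, 11): e=[-5,30,-5] → .
  covered (2 px):
    . . . . . . . .
    . . . . . . . .
    . . . . X . . .
    . . . . . . . .
    . . . X . . . .
    . . . . . . . .
    . . . . . . . .
    . . . . . . . .
    . . . . . . . .
    . . . . . . . .
T1:
  2·area = 96  (B↔C swapped to make it positive)
  edge (0, 18)→(3, 8): d=(3,-10) inclusive
  edge (3, 8)→(12, 10): d=(9,2) inclusive
  edge (12, 10)→(0, 18): d=(-12,8) inclusive
    (1,4)@(3, 9): e=[3,9,84] → X
    (2,4)@(5, 9): e=[23,5,68] → X
    (3,4)@(7, 9): e=[43,1,52] → X
    (4,4)@(9, 9): e=[63,-3,36] → .
    (1,5)@(3, 11): e=[9,27,60] → X
    (4,5)@(9, 11): e=[69,15,12] → X
    (5,5)@(11, 11): e=[89,11,-4] → .
    (1,6)@(3, 13): e=[15,45,36] → X
    (4,6)@(9, 13): e=[75,33,-12] → .
    (0,7)@(1, 15): e=[1,67,28] → X
    (2,7)@(5, 15): e=[41,59,-4] → .
    (3,7)@(7, 15): e=[61,55,-20] → .
  covered (13 px):
    . . . . . . . .
    . . . . . . . .
    . . . . . . . .
    . . . . . . . .
    . X X X . . . .
    . X X X X . . .
    . X X X . . . .
    X X . . . . . .
    X . . . . . . .
    . . . . . . . .
T2:
  2·area = 14  (B↔C swapped to make it positive)
  edge (8, 4)→(2, 18): d=(-6,14) inclusive
  edge (2, 18)→(1, 18): d=(-1,0) inclusive
  edge (1, 18)→(8, 4): d=(7,-14) inclusive
    (2,5)@(5, 11): e=[0,7,7] → X  [on edge]
    (3,5)@(7, 11): e=[-28,7,35] → .
    (2,6)@(5, 13): e=[-12,5,21] → .
    (1,7)@(3, 15): e=[4,3,7] → X
    (2,7)@(5, 15): e=[-24,3,35] → .
    (1,8)@(3, 17): e=[-8,1,21] → .
  covered (2 px):
    . . . . . . . .
    . . . . . . . .
    . . . . . . . .
    . . . . . . . .
    . . . . . . . .
    . . X . . . . .
    . . . . . . . .
    . X . . . . . .
    . . . . . . . .
    . . . . . . . .
T3:
  2·area = 10
  edge (2, 0)→(4, 6): d=(2,6) inclusive
  edge (4, 6)→(2, 5): d=(-2,-1) inclusive
  edge (2, 5)→(2, 0): d=(0,-5) inclusive
    (1,1)@(3, 3): e=[0,5,5] → X  [on edge]
    (2,1)@(5, 3): e=[-12,7,15] → .
    (1,2)@(3, 5): e=[4,1,5] → X
    (2,2)@(5, 5): e=[-8,3,15] → .
    (1,3)@(3, 7): e=[8,-3,5] → .
    (2,4)@(5, 9): e=[0,-5,15] → .  [on edge]
    (3,7)@(7, 15): e=[0,-15,25] → .  [on edge]
  covered (2 px):
    . . . . . . . .
    . X . . . . . .
    . X . . . . . .
    . . . . . . . .
    . . . . . . . .
    . . . . . . . .
    . . . . . . . .
    . . . . . . . .
    . . . . . . . .
    . . . . . . . .

Z-buffer (winner per pixel, '.' = empty):
  . . . . . . . .
  . 3 . . . . . .
  . 3 . . 0 . . .
  . . . . . . . .
  . 1 1 1 . . . .
  . 1 2 1 1 . . .
  . 1 1 1 . . . .
  1 2 . . . . . .
  1 . . . . . . .
  . . . . . . . .

Result: 2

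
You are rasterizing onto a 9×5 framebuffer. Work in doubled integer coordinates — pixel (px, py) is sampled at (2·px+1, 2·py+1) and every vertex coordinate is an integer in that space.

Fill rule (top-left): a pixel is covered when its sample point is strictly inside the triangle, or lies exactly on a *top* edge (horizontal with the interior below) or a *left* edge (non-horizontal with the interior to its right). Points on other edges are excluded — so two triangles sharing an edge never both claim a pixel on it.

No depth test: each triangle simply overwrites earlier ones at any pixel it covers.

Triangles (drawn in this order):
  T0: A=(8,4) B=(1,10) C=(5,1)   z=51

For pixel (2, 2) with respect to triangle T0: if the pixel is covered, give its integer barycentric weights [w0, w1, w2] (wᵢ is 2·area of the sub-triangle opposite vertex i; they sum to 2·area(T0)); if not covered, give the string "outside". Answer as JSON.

T0:
  2·area = 39
  edge (8, 4)→(1, 10): d=(-7,6) right/bottom  bias=-1
  edge (1, 10)→(5, 1): d=(4,-9) top-left  bias=+0
  edge (5, 1)→(8, 4): d=(3,3) right/bottom  bias=-1
    (2,0)@(5, 1): e=[39,0,0] → ·  [on edge]
    (2,1)@(5, 3): e=[25,8,6] → #
    (3,1)@(7, 3): e=[13,26,0] → ·  [on edge]
    (2,2)@(5, 5): e=[11,16,12] → #
    (3,2)@(7, 5): e=[-1,34,6] → ·
    (4,2)@(9, 5): e=[-13,52,0] → ·  [on edge]
    (1,3)@(3, 7): e=[9,6,24] → #
    (2,3)@(5, 7): e=[-3,24,18] → ·
    (5,3)@(11, 7): e=[-39,78,0] → ·  [on edge]
    (1,4)@(3, 9): e=[-5,14,30] → ·
    (6,4)@(13, 9): e=[-65,104,0] → ·  [on edge]
  covered (3 px):
    · · · · · · · · ·
    · · # · · · · · ·
    · · # · · · · · ·
    · # · · · · · · ·
    · · · · · · · · ·

Final: [16,12,11]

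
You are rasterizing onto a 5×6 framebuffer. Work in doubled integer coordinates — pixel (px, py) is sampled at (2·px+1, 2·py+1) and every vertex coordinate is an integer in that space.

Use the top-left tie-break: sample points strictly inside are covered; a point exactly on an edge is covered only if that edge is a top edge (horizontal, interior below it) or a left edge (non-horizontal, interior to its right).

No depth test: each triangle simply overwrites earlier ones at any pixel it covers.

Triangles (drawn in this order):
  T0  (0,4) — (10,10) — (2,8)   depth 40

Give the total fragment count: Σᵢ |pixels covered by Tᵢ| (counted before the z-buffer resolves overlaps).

T0:
  2·area = 28
  edge (0, 4)→(10, 10): d=(10,6) right/bottom  bias=-1
  edge (10, 10)→(2, 8): d=(-8,-2) top-left  bias=+0
  edge (2, 8)→(0, 4): d=(-2,-4) top-left  bias=+0
    (0,2)@(1, 5): e=[4,22,2] → X
    (1,2)@(3, 5): e=[-8,26,10] → .
    (0,3)@(1, 7): e=[24,6,-2] → .
    (1,3)@(3, 7): e=[12,10,6] → X
    (2,3)@(5, 7): e=[0,14,14] → .  [on edge]
    (1,4)@(3, 9): e=[32,-6,2] → .
    (3,4)@(7, 9): e=[8,2,18] → X
    (4,4)@(9, 9): e=[-4,6,26] → .
    (3,5)@(7, 11): e=[28,-14,14] → .
  covered (3 px):
    . . . . .
    . . . . .
    X . . . .
    . X . . .
    . . . X .
    . . . . .

Final: 3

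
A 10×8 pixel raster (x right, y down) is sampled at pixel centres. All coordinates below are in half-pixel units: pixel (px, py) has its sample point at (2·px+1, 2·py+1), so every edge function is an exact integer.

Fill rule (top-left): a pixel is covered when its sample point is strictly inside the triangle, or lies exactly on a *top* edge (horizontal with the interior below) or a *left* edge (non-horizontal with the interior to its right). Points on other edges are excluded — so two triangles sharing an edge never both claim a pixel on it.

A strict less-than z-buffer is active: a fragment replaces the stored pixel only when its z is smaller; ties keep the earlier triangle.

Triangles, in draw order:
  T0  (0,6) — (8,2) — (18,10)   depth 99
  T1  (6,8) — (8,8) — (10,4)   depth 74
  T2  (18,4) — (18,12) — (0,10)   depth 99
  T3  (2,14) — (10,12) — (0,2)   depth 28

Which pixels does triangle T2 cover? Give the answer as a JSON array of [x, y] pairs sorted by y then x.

T0:
  2·area = 104
  edge (0, 6)→(8, 2): d=(8,-4) top-left  bias=+0
  edge (8, 2)→(18, 10): d=(10,8) right/bottom  bias=-1
  edge (18, 10)→(0, 6): d=(-18,-4) top-left  bias=+0
    (3,1)@(7, 3): e=[4,18,82] → █
    (4,1)@(9, 3): e=[12,2,90] → █
    (5,1)@(11, 3): e=[20,-14,98] → ·
    (1,2)@(3, 5): e=[4,70,30] → █
    (2,2)@(5, 5): e=[12,54,38] → █
    (5,2)@(11, 5): e=[36,6,62] → █
    (6,2)@(13, 5): e=[44,-10,70] → ·
    (1,3)@(3, 7): e=[20,90,-6] → ·
    (2,3)@(5, 7): e=[28,74,2] → █
    (6,3)@(13, 7): e=[60,10,34] → █
    (7,3)@(15, 7): e=[68,-6,42] → ·
    (2,4)@(5, 9): e=[44,94,-34] → ·
  covered (13 px):
    · · · · · · · · · ·
    · · · █ █ · · · · ·
    · █ █ █ █ █ · · · ·
    · · █ █ █ █ █ · · ·
    · · · · · · · █ · ·
    · · · · · · · · · ·
    · · · · · · · · · ·
    · · · · · · · · · ·
T1:
  2·area = 8  (B↔C swapped to make it positive)
  edge (6, 8)→(10, 4): d=(4,-4) top-left  bias=+0
  edge (10, 4)→(8, 8): d=(-2,4) right/bottom  bias=-1
  edge (8, 8)→(6, 8): d=(-2,0) right/bottom  bias=-1
    (6,0)@(13, 1): e=[0,-6,14] → ·  [on edge]
    (5,1)@(11, 3): e=[0,-2,10] → ·  [on edge]
    (4,2)@(9, 5): e=[0,2,6] → █  [on edge]
    (5,2)@(11, 5): e=[8,-6,6] → ·
    (3,3)@(7, 7): e=[0,6,2] → █  [on edge]
    (4,3)@(9, 7): e=[8,-2,2] → ·
    (2,4)@(5, 9): e=[0,10,-2] → ·  [on edge]
    (3,4)@(7, 9): e=[8,2,-2] → ·
    (1,5)@(3, 11): e=[0,14,-6] → ·  [on edge]
    (0,6)@(1, 13): e=[0,18,-10] → ·  [on edge]
  covered (2 px):
    · · · · · · · · · ·
    · · · · · · · · · ·
    · · · · █ · · · · ·
    · · · █ · · · · · ·
    · · · · · · · · · ·
    · · · · · · · · · ·
    · · · · · · · · · ·
    · · · · · · · · · ·
T2:
  2·area = 144
  edge (18, 4)→(18, 12): d=(0,8) right/bottom  bias=-1
  edge (18, 12)→(0, 10): d=(-18,-2) top-left  bias=+0
  edge (0, 10)→(18, 4): d=(18,-6) top-left  bias=+0
    (7,2)@(15, 5): e=[24,120,0] → █  [on edge]
    (8,2)@(17, 5): e=[8,124,12] → █
    (9,2)@(19, 5): e=[-8,128,24] → ·
    (4,3)@(9, 7): e=[72,72,0] → █  [on edge]
    (5,3)@(11, 7): e=[56,76,12] → █
    (6,3)@(13, 7): e=[40,80,24] → █
    (9,3)@(19, 7): e=[-8,92,60] → ·
    (1,4)@(3, 9): e=[120,24,0] → █  [on edge]
    (2,4)@(5, 9): e=[104,28,12] → █
    (3,4)@(7, 9): e=[88,32,24] → █
    (9,4)@(19, 9): e=[-8,56,96] → ·
    (1,5)@(3, 11): e=[120,-12,36] → ·
    (4,5)@(9, 11): e=[72,0,72] → █  [on edge]
  covered (20 px):
    · · · · · · · · · ·
    · · · · · · · · · ·
    · · · · · · · █ █ ·
    · · · · █ █ █ █ █ ·
    · █ █ █ █ █ █ █ █ ·
    · · · · █ █ █ █ █ ·
    · · · · · · · · · ·
    · · · · · · · · · ·
T3:
  2·area = 100  (B↔C swapped to make it positive)
  edge (2, 14)→(0, 2): d=(-2,-12) top-left  bias=+0
  edge (0, 2)→(10, 12): d=(10,10) right/bottom  bias=-1
  edge (10, 12)→(2, 14): d=(-8,2) right/bottom  bias=-1
    (0,1)@(1, 3): e=[10,0,90] → ·  [on edge]
    (0,2)@(1, 5): e=[6,20,74] → █
    (1,2)@(3, 5): e=[30,0,70] → ·  [on edge]
    (0,3)@(1, 7): e=[2,40,58] → █
    (1,3)@(3, 7): e=[26,20,54] → █
    (2,3)@(5, 7): e=[50,0,50] → ·  [on edge]
    (0,4)@(1, 9): e=[-2,60,42] → ·
    (1,4)@(3, 9): e=[22,40,38] → █
    (2,4)@(5, 9): e=[46,20,34] → █
    (3,4)@(7, 9): e=[70,0,30] → ·  [on edge]
    (1,5)@(3, 11): e=[18,60,22] → █
    (3,5)@(7, 11): e=[66,20,14] → █
    (4,5)@(9, 11): e=[90,0,10] → ·  [on edge]
    (5,6)@(11, 13): e=[110,0,-10] → ·  [on edge]
    (6,7)@(13, 15): e=[130,0,-30] → ·  [on edge]
  covered (10 px):
    · · · · · · · · · ·
    · · · · · · · · · ·
    █ · · · · · · · · ·
    █ █ · · · · · · · ·
    · █ █ · · · · · · ·
    · █ █ █ · · · · · ·
    · █ █ · · · · · · ·
    · · · · · · · · · ·

Answer: [[7,2],[8,2],[4,3],[5,3],[6,3],[7,3],[8,3],[1,4],[2,4],[3,4],[4,4],[5,4],[6,4],[7,4],[8,4],[4,5],[5,5],[6,5],[7,5],[8,5]]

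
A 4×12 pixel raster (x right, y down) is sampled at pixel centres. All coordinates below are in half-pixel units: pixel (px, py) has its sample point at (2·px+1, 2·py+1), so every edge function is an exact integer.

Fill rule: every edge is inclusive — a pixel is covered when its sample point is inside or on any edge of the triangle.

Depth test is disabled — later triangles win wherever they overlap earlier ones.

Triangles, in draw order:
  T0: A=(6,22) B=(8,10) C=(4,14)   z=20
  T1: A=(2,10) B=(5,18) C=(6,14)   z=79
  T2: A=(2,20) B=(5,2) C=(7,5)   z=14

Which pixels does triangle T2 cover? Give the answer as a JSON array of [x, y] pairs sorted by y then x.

T0:
  2·area = 40  (B↔C swapped to make it positive)
  edge (6, 22)→(4, 14): d=(-2,-8) inclusive
  edge (4, 14)→(8, 10): d=(4,-4) inclusive
  edge (8, 10)→(6, 22): d=(-2,12) inclusive
    (3,5)@(7, 11): e=[30,0,10] → █  [on edge]
    (2,6)@(5, 13): e=[10,0,30] → █  [on edge]
    (1,7)@(3, 15): e=[-10,0,50] → ·  [on edge]
    (2,7)@(5, 15): e=[6,8,26] → █
    (0,8)@(1, 17): e=[-30,0,70] → ·  [on edge]
    (2,8)@(5, 17): e=[2,16,22] → █
    (3,8)@(7, 17): e=[18,24,-2] → ·
    (2,9)@(5, 19): e=[-2,24,18] → ·
  covered (6 px):
    · · · ·
    · · · ·
    · · · ·
    · · · ·
    · · · ·
    · · · █
    · · █ █
    · · █ █
    · · █ ·
    · · · ·
    · · · ·
    · · · ·
T1:
  2·area = 20  (B↔C swapped to make it positive)
  edge (2, 10)→(6, 14): d=(4,4) inclusive
  edge (6, 14)→(5, 18): d=(-1,4) inclusive
  edge (5, 18)→(2, 10): d=(-3,-8) inclusive
    (0,4)@(1, 9): e=[0,25,-5] → ·  [on edge]
    (1,5)@(3, 11): e=[0,15,5] → █  [on edge]
    (2,5)@(5, 11): e=[-8,7,21] → ·
    (1,6)@(3, 13): e=[8,13,-1] → ·
    (2,6)@(5, 13): e=[0,5,15] → █  [on edge]
    (3,6)@(7, 13): e=[-8,-3,31] → ·
    (2,7)@(5, 15): e=[8,3,9] → █
    (3,7)@(7, 15): e=[0,-5,25] → ·  [on edge]
    (2,8)@(5, 17): e=[16,1,3] → █
    (3,8)@(7, 17): e=[8,-7,19] → ·
    (2,9)@(5, 19): e=[24,-1,-3] → ·
  covered (4 px):
    · · · ·
    · · · ·
    · · · ·
    · · · ·
    · · · ·
    · █ · ·
    · · █ ·
    · · █ ·
    · · █ ·
    · · · ·
    · · · ·
    · · · ·
T2:
  2·area = 45
  edge (2, 20)→(5, 2): d=(3,-18) inclusive
  edge (5, 2)→(7, 5): d=(2,3) inclusive
  edge (7, 5)→(2, 20): d=(-5,15) inclusive
    (2,1)@(5, 3): e=[3,2,40] → █
    (3,1)@(7, 3): e=[39,-4,10] → ·
    (2,2)@(5, 5): e=[9,6,30] → █
    (3,2)@(7, 5): e=[45,0,0] → █  [on edge]
    (2,3)@(5, 7): e=[15,10,20] → █
    (3,3)@(7, 7): e=[51,4,-10] → ·
    (2,4)@(5, 9): e=[21,14,10] → █
    (3,4)@(7, 9): e=[57,8,-20] → ·
    (2,5)@(5, 11): e=[27,18,0] → █  [on edge]
    (3,5)@(7, 11): e=[63,12,-30] → ·
    (2,6)@(5, 13): e=[33,22,-10] → ·
    (1,7)@(3, 15): e=[3,32,10] → █
    (1,8)@(3, 17): e=[9,36,0] → █  [on edge]
    (0,11)@(1, 23): e=[-9,54,0] → ·  [on edge]
  covered (8 px):
    · · · ·
    · · █ ·
    · · █ █
    · · █ ·
    · · █ ·
    · · █ ·
    · · · ·
    · █ · ·
    · █ · ·
    · · · ·
    · · · ·
    · · · ·

Result: [[2,1],[2,2],[3,2],[2,3],[2,4],[2,5],[1,7],[1,8]]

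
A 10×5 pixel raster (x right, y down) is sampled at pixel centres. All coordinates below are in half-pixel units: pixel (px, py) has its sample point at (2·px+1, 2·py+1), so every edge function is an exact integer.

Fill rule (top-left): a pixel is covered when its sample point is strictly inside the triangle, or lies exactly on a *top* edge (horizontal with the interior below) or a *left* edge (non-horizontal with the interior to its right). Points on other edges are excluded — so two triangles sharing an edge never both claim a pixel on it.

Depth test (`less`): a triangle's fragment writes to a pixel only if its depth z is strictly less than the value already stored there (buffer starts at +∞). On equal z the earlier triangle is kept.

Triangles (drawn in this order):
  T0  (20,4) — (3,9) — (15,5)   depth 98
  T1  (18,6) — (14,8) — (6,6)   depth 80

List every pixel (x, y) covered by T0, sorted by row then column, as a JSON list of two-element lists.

T0:
  2·area = 8
  edge (20, 4)→(3, 9): d=(-17,5) right/bottom  bias=-1
  edge (3, 9)→(15, 5): d=(12,-4) top-left  bias=+0
  edge (15, 5)→(20, 4): d=(5,-1) top-left  bias=+0
    (7,2)@(15, 5): e=[8,0,0] → █  [on edge]
    (8,2)@(17, 5): e=[-2,8,2] → ·
    (2,3)@(5, 7): e=[24,-16,0] → ·  [on edge]
    (4,3)@(9, 7): e=[4,0,4] → █  [on edge]
    (5,3)@(11, 7): e=[-6,8,6] → ·
    (7,3)@(15, 7): e=[-26,24,10] → ·
    (1,4)@(3, 9): e=[0,0,8] → ·  [on edge]
    (4,4)@(9, 9): e=[-30,24,14] → ·
  covered (2 px):
    · · · · · · · · · ·
    · · · · · · · · · ·
    · · · · · · · █ · ·
    · · · · █ · · · · ·
    · · · · · · · · · ·
T1:
  2·area = 24
  edge (18, 6)→(14, 8): d=(-4,2) right/bottom  bias=-1
  edge (14, 8)→(6, 6): d=(-8,-2) top-left  bias=+0
  edge (6, 6)→(18, 6): d=(12,0) top-left  bias=+0
    (5,3)@(11, 7): e=[10,2,12] → █
    (6,3)@(13, 7): e=[6,6,12] → █
    (7,3)@(15, 7): e=[2,10,12] → █
    (8,3)@(17, 7): e=[-2,14,12] → ·
    (5,4)@(11, 9): e=[2,-14,36] → ·
    (6,4)@(13, 9): e=[-2,-10,36] → ·
    (7,4)@(15, 9): e=[-6,-6,36] → ·
  covered (3 px):
    · · · · · · · · · ·
    · · · · · · · · · ·
    · · · · · · · · · ·
    · · · · · █ █ █ · ·
    · · · · · · · · · ·

Final: [[7,2],[4,3]]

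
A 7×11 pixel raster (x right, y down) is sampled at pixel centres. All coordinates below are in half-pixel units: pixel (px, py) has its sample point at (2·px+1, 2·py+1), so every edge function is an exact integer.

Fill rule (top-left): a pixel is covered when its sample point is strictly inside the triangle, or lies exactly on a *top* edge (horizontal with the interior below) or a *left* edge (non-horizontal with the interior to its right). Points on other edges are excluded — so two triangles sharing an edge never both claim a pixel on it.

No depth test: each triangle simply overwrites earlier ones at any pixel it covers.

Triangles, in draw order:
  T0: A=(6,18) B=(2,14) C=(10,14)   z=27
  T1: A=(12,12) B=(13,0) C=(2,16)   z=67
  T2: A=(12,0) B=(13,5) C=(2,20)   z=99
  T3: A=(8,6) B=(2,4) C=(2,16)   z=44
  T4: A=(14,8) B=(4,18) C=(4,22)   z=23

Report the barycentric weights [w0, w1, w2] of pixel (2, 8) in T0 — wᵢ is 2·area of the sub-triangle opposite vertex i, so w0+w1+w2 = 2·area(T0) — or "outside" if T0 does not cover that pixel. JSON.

T0:
  2·area = 32
  edge (6, 18)→(2, 14): d=(-4,-4) top-left  bias=+0
  edge (2, 14)→(10, 14): d=(8,0) top-left  bias=+0
  edge (10, 14)→(6, 18): d=(-4,4) right/bottom  bias=-1
    (6,5)@(13, 11): e=[56,-24,0] → ·  [on edge]
    (0,6)@(1, 13): e=[0,-8,40] → ·  [on edge]
    (5,6)@(11, 13): e=[40,-8,0] → ·  [on edge]
    (1,7)@(3, 15): e=[0,8,24] → █  [on edge]
    (2,7)@(5, 15): e=[8,8,16] → █
    (3,7)@(7, 15): e=[16,8,8] → █
    (4,7)@(9, 15): e=[24,8,0] → ·  [on edge]
    (1,8)@(3, 17): e=[-8,24,16] → ·
    (2,8)@(5, 17): e=[0,24,8] → █  [on edge]
    (3,8)@(7, 17): e=[8,24,0] → ·  [on edge]
    (2,9)@(5, 19): e=[-8,40,0] → ·  [on edge]
    (3,9)@(7, 19): e=[0,40,-8] → ·  [on edge]
    (1,10)@(3, 21): e=[-24,56,0] → ·  [on edge]
    (4,10)@(9, 21): e=[0,56,-24] → ·  [on edge]
  covered (4 px):
    · · · · · · ·
    · · · · · · ·
    · · · · · · ·
    · · · · · · ·
    · · · · · · ·
    · · · · · · ·
    · · · · · · ·
    · █ █ █ · · ·
    · · █ · · · ·
    · · · · · · ·
    · · · · · · ·
T1:
  2·area = 116  (B↔C swapped to make it positive)
  edge (12, 12)→(2, 16): d=(-10,4) right/bottom  bias=-1
  edge (2, 16)→(13, 0): d=(11,-16) top-left  bias=+0
  edge (13, 0)→(12, 12): d=(-1,12) right/bottom  bias=-1
    (5,1)@(11, 3): e=[94,1,21] → █
    (6,1)@(13, 3): e=[86,33,-3] → ·
    (5,2)@(11, 5): e=[74,23,19] → █
    (6,2)@(13, 5): e=[66,55,-5] → ·
    (4,3)@(9, 7): e=[62,13,41] → █
    (6,3)@(13, 7): e=[46,77,-7] → ·
    (3,4)@(7, 9): e=[50,3,63] → █
    (6,4)@(13, 9): e=[26,99,-9] → ·
    (3,5)@(7, 11): e=[30,25,61] → █
    (6,5)@(13, 11): e=[6,121,-11] → ·
    (2,6)@(5, 13): e=[18,15,83] → █
    (5,6)@(11, 13): e=[-6,111,11] → ·
  covered (14 px):
    · · · · · · ·
    · · · · · █ ·
    · · · · · █ ·
    · · · · █ █ ·
    · · · █ █ █ ·
    · · · █ █ █ ·
    · · █ █ █ · ·
    · █ · · · · ·
    · · · · · · ·
    · · · · · · ·
    · · · · · · ·
T2:
  2·area = 70
  edge (12, 0)→(13, 5): d=(1,5) right/bottom  bias=-1
  edge (13, 5)→(2, 20): d=(-11,15) right/bottom  bias=-1
  edge (2, 20)→(12, 0): d=(10,-20) top-left  bias=+0
    (5,1)@(11, 3): e=[8,52,10] → █
    (6,1)@(13, 3): e=[-2,22,50] → ·
    (5,2)@(11, 5): e=[10,30,30] → █
    (6,2)@(13, 5): e=[0,0,70] → ·  [on edge]
    (4,3)@(9, 7): e=[22,38,10] → █
    (6,3)@(13, 7): e=[2,-22,90] → ·
    (4,4)@(9, 9): e=[24,16,30] → █
    (5,4)@(11, 9): e=[14,-14,70] → ·
    (3,5)@(7, 11): e=[36,24,10] → █
    (4,5)@(9, 11): e=[26,-6,50] → ·
    (3,6)@(7, 13): e=[38,2,30] → █
    (4,6)@(9, 13): e=[28,-28,70] → ·
  covered (8 px):
    · · · · · · ·
    · · · · · █ ·
    · · · · · █ ·
    · · · · █ █ ·
    · · · · █ · ·
    · · · █ · · ·
    · · · █ · · ·
    · · █ · · · ·
    · · · · · · ·
    · · · · · · ·
    · · · · · · ·
T3:
  2·area = 72  (B↔C swapped to make it positive)
  edge (8, 6)→(2, 16): d=(-6,10) right/bottom  bias=-1
  edge (2, 16)→(2, 4): d=(0,-12) top-left  bias=+0
  edge (2, 4)→(8, 6): d=(6,2) right/bottom  bias=-1
    (5,0)@(11, 1): e=[0,108,-36] → ·  [on edge]
    (1,2)@(3, 5): e=[56,12,4] → █
    (2,2)@(5, 5): e=[36,36,0] → ·  [on edge]
    (1,3)@(3, 7): e=[44,12,16] → █
    (2,3)@(5, 7): e=[24,36,12] → █
    (3,3)@(7, 7): e=[4,60,8] → █
    (4,3)@(9, 7): e=[-16,84,4] → ·
    (5,3)@(11, 7): e=[-36,108,0] → ·  [on edge]
    (1,4)@(3, 9): e=[32,12,28] → █
    (3,4)@(7, 9): e=[-8,60,20] → ·
    (1,5)@(3, 11): e=[20,12,40] → █
    (2,5)@(5, 11): e=[0,36,36] → ·  [on edge]
  covered (8 px):
    · · · · · · ·
    · · · · · · ·
    · █ · · · · ·
    · █ █ █ · · ·
    · █ █ · · · ·
    · █ · · · · ·
    · █ · · · · ·
    · · · · · · ·
    · · · · · · ·
    · · · · · · ·
    · · · · · · ·
T4:
  2·area = 40  (B↔C swapped to make it positive)
  edge (14, 8)→(4, 22): d=(-10,14) right/bottom  bias=-1
  edge (4, 22)→(4, 18): d=(0,-4) top-left  bias=+0
  edge (4, 18)→(14, 8): d=(10,-10) top-left  bias=+0
    (6,4)@(13, 9): e=[4,36,0] → █  [on edge]
    (5,5)@(11, 11): e=[12,28,0] → █  [on edge]
    (6,5)@(13, 11): e=[-16,36,20] → ·
    (4,6)@(9, 13): e=[20,20,0] → █  [on edge]
    (5,6)@(11, 13): e=[-8,28,20] → ·
    (3,7)@(7, 15): e=[28,12,0] → █  [on edge]
    (4,7)@(9, 15): e=[0,20,20] → ·  [on edge]
    (2,8)@(5, 17): e=[36,4,0] → █  [on edge]
    (4,8)@(9, 17): e=[-20,20,40] → ·
    (1,9)@(3, 19): e=[44,-4,0] → ·  [on edge]
    (2,9)@(5, 19): e=[16,4,20] → █
    (3,9)@(7, 19): e=[-12,12,40] → ·
    (0,10)@(1, 21): e=[52,-12,0] → ·  [on edge]
  covered (7 px):
    · · · · · · ·
    · · · · · · ·
    · · · · · · ·
    · · · · · · ·
    · · · · · · █
    · · · · · █ ·
    · · · · █ · ·
    · · · █ · · ·
    · · █ █ · · ·
    · · █ · · · ·
    · · · · · · ·

Result: [24,8,0]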